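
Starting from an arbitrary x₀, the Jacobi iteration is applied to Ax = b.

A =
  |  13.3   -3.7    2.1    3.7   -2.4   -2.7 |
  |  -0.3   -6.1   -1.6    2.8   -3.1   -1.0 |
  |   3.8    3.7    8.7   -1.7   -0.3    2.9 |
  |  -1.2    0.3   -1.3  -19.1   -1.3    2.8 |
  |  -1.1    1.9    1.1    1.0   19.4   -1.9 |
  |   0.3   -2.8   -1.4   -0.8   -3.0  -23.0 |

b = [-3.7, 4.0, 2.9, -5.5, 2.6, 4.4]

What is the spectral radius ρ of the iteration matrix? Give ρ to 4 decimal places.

0.4562

Write A = D+L+U with D = diag(13.3, -6.1, 8.7, -19.1, 19.4, -23).
Jacobi: T = -D⁻¹(L+U), T[1,3] = -(2.8)/(-6.1) = +0.4590; T[1,1] = 0.
  T[0,:] = [+0.0000 +0.2782 -0.1579 -0.2782 +0.1805 +0.2030]
  T[1,:] = [-0.0492 +0.0000 -0.2623 +0.4590 -0.5082 -0.1639]
  T[2,:] = [-0.4368 -0.4253 +0.0000 +0.1954 +0.0345 -0.3333]
  T[3,:] = [-0.0628 +0.0157 -0.0681 +0.0000 -0.0681 +0.1466]
  T[4,:] = [+0.0567 -0.0979 -0.0567 -0.0515 +0.0000 +0.0979]
  T[5,:] = [+0.0130 -0.1217 -0.0609 -0.0348 -0.1304 +0.0000]
|λ(T)| sorted: 0.4562, 0.3799, 0.3799, 0.2666, 0.1397, 0.1397.
spectral radius ρ = 0.4562; 0.4562 < 1, so it converges for any x₀.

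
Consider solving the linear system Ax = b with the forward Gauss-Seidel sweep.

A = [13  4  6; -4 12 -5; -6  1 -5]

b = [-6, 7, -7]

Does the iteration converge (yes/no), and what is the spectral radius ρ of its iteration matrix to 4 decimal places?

yes, ρ = 0.7181

A = D + L + U where D = diag(13, 12, -5).
GS T = -(D+L)⁻¹U: row 0 first, T[0,1] = -(4)/(13) = -0.3077; later rows by forward substitution.
  T[0,:] = [+0.0000, -0.3077, -0.4615]
  T[1,:] = [+0.0000, -0.1026, +0.2628]
  T[2,:] = [+0.0000, +0.3487, +0.6064]
|roots of det(T-λI)|: 0.7181, 0.2142, 0.0000.
spectral radius ρ = 0.7181; 0.7181 < 1 ⇒ converges.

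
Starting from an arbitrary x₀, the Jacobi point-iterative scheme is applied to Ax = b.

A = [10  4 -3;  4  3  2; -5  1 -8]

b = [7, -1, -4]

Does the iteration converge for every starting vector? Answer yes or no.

Write A = D+L+U with D = diag(10, 3, -8).
Jacobi T = -D⁻¹(L+U): T[2,0] = -(-5)/(-8) = -0.6250; T[2,2] = 0.
  T[0,:] = [+0.0000 -0.4000 +0.3000]
  T[1,:] = [-1.3333 +0.0000 -0.6667]
  T[2,:] = [-0.6250 +0.1250 +0.0000]
|eigenvalues of T|: 0.7441, 0.5396, 0.5396.
spectral radius ρ = 0.7441; 0.7441 < 1 ⇒ converges.

yes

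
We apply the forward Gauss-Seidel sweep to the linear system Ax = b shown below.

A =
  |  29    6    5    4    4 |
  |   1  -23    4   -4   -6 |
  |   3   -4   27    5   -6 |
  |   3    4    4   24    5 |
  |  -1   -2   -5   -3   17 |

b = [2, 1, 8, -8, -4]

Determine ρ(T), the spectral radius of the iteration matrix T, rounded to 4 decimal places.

A = D + L + U where D = diag(29, -23, 27, 24, 17).
Gauss-Seidel: T = -(D+L)⁻¹U, row 0 first, T[0,2] = -(5)/(29) = -0.1724; later rows by forward substitution.
  T[0,:] = [+0.0000 -0.2069 -0.1724 -0.1379 -0.1379]
  T[1,:] = [+0.0000 -0.0090 +0.1664 -0.1799 -0.2669]
  T[2,:] = [+0.0000 +0.0217 +0.0438 -0.1965 +0.1980]
  T[3,:] = [+0.0000 +0.0238 -0.0135 +0.0800 -0.1796]
  T[4,:] = [+0.0000 -0.0027 +0.0199 -0.0730 -0.0130]
moduli |λ_i(T)| = 0.1750, 0.0788, 0.0770, 0.0770, 0.0000.
spectral radius ρ = 0.1750; 0.1750 < 1: convergent.

0.1750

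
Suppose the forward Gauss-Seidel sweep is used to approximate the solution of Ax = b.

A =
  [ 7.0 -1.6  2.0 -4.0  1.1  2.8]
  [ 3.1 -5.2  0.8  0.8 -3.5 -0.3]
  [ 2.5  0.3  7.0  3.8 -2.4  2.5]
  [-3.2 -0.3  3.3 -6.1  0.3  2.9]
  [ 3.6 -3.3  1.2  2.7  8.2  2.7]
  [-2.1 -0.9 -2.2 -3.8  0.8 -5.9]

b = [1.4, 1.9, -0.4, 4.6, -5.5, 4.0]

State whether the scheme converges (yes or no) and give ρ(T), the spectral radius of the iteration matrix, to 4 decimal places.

no, ρ = 1.1654

Diagonal D = diag(7, -5.2, 7, -6.1, 8.2, -5.9); L, U strict lower/upper.
GS T = -(D+L)⁻¹U: row 0 first, T[0,1] = -(-1.6)/(7) = +0.2286; later rows by forward substitution.
  T[0,:] = [+0.0000  +0.2286  -0.2857  +0.5714  -0.1571  -0.4000]
  T[1,:] = [+0.0000  +0.1363  -0.0165  +0.4945  -0.7668  -0.2962]
  T[2,:] = [+0.0000  -0.0875  +0.1027  -0.7681  +0.4318  -0.2016]
  T[3,:] = [+0.0000  -0.1739  +0.2063  -0.7396  +0.4029  +0.5908]
  T[4,:] = [+0.0000  +0.0246  +0.0358  +0.3041  -0.4355  -0.4379]
  T[5,:] = [+0.0000  +0.0458  -0.0621  +0.5252  -0.3067  -0.1771]
moduli |λ_i(T)| = 1.1654, 0.2676, 0.2239, 0.2239, 0.0070, 0.0000.
ρ = 1.1654; 1.1654 > 1, so it fails to converge.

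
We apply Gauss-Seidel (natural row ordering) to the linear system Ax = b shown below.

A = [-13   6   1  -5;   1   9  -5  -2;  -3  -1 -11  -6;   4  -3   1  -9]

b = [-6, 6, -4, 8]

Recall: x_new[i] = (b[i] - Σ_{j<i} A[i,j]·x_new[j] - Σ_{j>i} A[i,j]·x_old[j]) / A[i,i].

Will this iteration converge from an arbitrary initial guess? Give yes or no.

yes

Write A = D+L+U with D = diag(-13, 9, -11, -9).
T_GS = -(D+L)⁻¹U: row 0 first, T[0,3] = -(-5)/(-13) = -0.3846; later rows by forward substitution.
  T[0,:] = [+0.0000 +0.4615 +0.0769 -0.3846]
  T[1,:] = [+0.0000 -0.0513 +0.5470 +0.2650]
  T[2,:] = [+0.0000 -0.1212 -0.0707 -0.4646]
  T[3,:] = [+0.0000 +0.2088 -0.1560 -0.3109]
|roots of det(T-λI)|: 0.6243, 0.3155, 0.3155, 0.0000.
ρ = 0.6243; 0.6243 < 1, so it converges for any x₀.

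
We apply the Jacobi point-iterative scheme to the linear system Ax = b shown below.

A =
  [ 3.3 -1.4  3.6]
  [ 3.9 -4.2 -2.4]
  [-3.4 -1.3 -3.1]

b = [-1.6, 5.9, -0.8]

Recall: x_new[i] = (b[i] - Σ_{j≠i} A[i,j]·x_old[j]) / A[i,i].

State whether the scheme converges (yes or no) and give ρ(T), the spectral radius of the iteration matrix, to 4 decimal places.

no, ρ = 1.5122

A = D + L + U where D = diag(3.3, -4.2, -3.1).
T_J = -D⁻¹(L+U): T[2,1] = -(-1.3)/(-3.1) = -0.4194; T[2,2] = 0.
  T[0,:] = [+0.0000, +0.4242, -1.0909]
  T[1,:] = [+0.9286, +0.0000, -0.5714]
  T[2,:] = [-1.0968, -0.4194, +0.0000]
moduli |λ_i(T)| = 1.5122, 1.0952, 0.4171.
ρ(T) = max|λ| = 1.5122; 1.5122 > 1 ⇒ diverges.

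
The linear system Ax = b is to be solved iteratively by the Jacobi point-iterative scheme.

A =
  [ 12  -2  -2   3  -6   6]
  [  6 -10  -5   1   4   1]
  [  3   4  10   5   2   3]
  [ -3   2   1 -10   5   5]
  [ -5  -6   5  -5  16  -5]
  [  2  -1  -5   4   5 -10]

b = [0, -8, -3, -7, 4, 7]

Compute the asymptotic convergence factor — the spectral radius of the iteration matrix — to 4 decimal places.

1.1940

Write A = D+L+U with D = diag(12, -10, 10, -10, 16, -10).
T_J = -D⁻¹(L+U): T[0,3] = -(3)/(12) = -0.2500; T[0,0] = 0.
  T[0,:] = [+0.0000  +0.1667  +0.1667  -0.2500  +0.5000  -0.5000]
  T[1,:] = [+0.6000  +0.0000  -0.5000  +0.1000  +0.4000  +0.1000]
  T[2,:] = [-0.3000  -0.4000  +0.0000  -0.5000  -0.2000  -0.3000]
  T[3,:] = [-0.3000  +0.2000  +0.1000  +0.0000  +0.5000  +0.5000]
  T[4,:] = [+0.3125  +0.3750  -0.3125  +0.3125  +0.0000  +0.3125]
  T[5,:] = [+0.2000  -0.1000  -0.5000  +0.4000  +0.5000  +0.0000]
eigenvalue magnitudes: 1.1940, 0.6039, 0.5709, 0.5640, 0.5640, 0.2975.
ρ(T) = max|λ| = 1.1940; 1.1940 > 1: divergent.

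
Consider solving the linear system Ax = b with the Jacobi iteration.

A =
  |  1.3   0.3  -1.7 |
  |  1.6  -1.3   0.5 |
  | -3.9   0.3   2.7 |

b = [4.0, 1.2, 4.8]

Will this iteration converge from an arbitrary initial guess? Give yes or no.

no

Write A = D+L+U with D = diag(1.3, -1.3, 2.7).
Jacobi: T = -D⁻¹(L+U), T[1,0] = -(1.6)/(-1.3) = +1.2308; T[1,1] = 0.
  T[0,:] = [+0.0000  -0.2308  +1.3077]
  T[1,:] = [+1.2308  +0.0000  +0.3846]
  T[2,:] = [+1.4444  -0.1111  +0.0000]
|λ(T)| sorted: 1.3385, 1.1367, 0.2018.
ρ = 1.3385; 1.3385 > 1: divergent.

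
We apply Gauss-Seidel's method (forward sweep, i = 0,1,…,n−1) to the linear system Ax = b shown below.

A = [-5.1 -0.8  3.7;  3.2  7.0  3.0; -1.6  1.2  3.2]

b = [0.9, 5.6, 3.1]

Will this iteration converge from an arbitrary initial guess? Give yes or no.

yes

Diagonal D = diag(-5.1, 7, 3.2); L, U strict lower/upper.
GS T = -(D+L)⁻¹U: row 0 first, T[0,1] = -(-0.8)/(-5.1) = -0.1569; later rows by forward substitution.
  T[0,:] = [+0.0000, -0.1569, +0.7255]
  T[1,:] = [+0.0000, +0.0717, -0.7602]
  T[2,:] = [+0.0000, -0.1053, +0.6478]
moduli |λ_i(T)| = 0.7636, 0.0440, 0.0000.
ρ = 0.7636; 0.7636 < 1 ⇒ converges.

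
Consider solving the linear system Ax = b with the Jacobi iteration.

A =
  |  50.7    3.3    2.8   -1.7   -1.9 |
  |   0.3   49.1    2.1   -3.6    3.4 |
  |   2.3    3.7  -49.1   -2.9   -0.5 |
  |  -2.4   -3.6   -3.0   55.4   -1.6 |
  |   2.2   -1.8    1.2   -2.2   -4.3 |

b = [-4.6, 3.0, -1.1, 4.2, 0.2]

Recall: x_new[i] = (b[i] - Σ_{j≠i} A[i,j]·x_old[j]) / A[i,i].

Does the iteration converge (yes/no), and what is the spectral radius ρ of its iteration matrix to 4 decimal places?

Diagonal D = diag(50.7, 49.1, -49.1, 55.4, -4.3); L, U strict lower/upper.
T_J = -D⁻¹(L+U): T[2,1] = -(3.7)/(-49.1) = +0.0754; T[2,2] = 0.
  T[0,:] = [+0.0000, -0.0651, -0.0552, +0.0335, +0.0375]
  T[1,:] = [-0.0061, +0.0000, -0.0428, +0.0733, -0.0692]
  T[2,:] = [+0.0468, +0.0754, +0.0000, -0.0591, -0.0102]
  T[3,:] = [+0.0433, +0.0650, +0.0542, +0.0000, +0.0289]
  T[4,:] = [+0.5116, -0.4186, +0.2791, -0.5116, +0.0000]
|eigenvalues of T|: 0.2079, 0.1625, 0.1272, 0.1272, 0.0722.
ρ(T) = max|λ| = 0.2079; 0.2079 < 1: convergent.

yes, ρ = 0.2079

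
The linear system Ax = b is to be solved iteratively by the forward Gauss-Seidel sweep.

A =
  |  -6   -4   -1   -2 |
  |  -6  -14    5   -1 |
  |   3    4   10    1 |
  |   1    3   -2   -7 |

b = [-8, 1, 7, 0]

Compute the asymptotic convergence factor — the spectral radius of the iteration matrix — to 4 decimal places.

Write A = D+L+U with D = diag(-6, -14, 10, -7).
Gauss-Seidel: T = -(D+L)⁻¹U, row 0 first, T[0,1] = -(-4)/(-6) = -0.6667; later rows by forward substitution.
  T[0,:] = [+0.0000, -0.6667, -0.1667, -0.3333]
  T[1,:] = [+0.0000, +0.2857, +0.4286, +0.0714]
  T[2,:] = [+0.0000, +0.0857, -0.1214, -0.0286]
  T[3,:] = [+0.0000, +0.0027, +0.1946, -0.0088]
|λ(T)| sorted: 0.3656, 0.1467, 0.0634, 0.0000.
ρ = 0.3656; 0.3656 < 1 ⇒ converges.

0.3656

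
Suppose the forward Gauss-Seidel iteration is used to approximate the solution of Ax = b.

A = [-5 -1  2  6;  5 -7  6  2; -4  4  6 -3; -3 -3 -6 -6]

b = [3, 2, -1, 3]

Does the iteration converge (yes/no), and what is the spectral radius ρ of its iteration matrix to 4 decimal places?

A = D + L + U where D = diag(-5, -7, 6, -6).
GS T = -(D+L)⁻¹U: row 0 first, T[0,2] = -(2)/(-5) = +0.4000; later rows by forward substitution.
  T[0,:] = [+0.0000, -0.2000, +0.4000, +1.2000]
  T[1,:] = [+0.0000, -0.1429, +1.1429, +1.1429]
  T[2,:] = [+0.0000, -0.0381, -0.4952, +0.5381]
  T[3,:] = [+0.0000, +0.2095, -0.2762, -1.7095]
|λ(T)| sorted: 1.6614, 0.7219, 0.0357, 0.0000.
ρ(T) = max|λ| = 1.6614; 1.6614 > 1: divergent.

no, ρ = 1.6614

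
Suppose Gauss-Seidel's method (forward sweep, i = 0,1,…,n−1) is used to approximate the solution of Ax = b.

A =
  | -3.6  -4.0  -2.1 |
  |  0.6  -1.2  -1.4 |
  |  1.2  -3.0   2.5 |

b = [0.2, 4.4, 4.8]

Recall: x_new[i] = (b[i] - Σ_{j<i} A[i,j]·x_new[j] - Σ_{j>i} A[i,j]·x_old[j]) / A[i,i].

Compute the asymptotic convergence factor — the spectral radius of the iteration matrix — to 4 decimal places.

1.6480

Split A = D + L + U, D = diag(-3.6, -1.2, 2.5).
Gauss-Seidel: T = -(D+L)⁻¹U, row 0 first, T[0,2] = -(-2.1)/(-3.6) = -0.5833; later rows by forward substitution.
  T[0,:] = [+0.0000  -1.1111  -0.5833]
  T[1,:] = [+0.0000  -0.5556  -1.4583]
  T[2,:] = [+0.0000  -0.1333  -1.4700]
eigenvalue magnitudes: 1.6480, 0.3776, 0.0000.
spectral radius ρ = 1.6480; 1.6480 > 1, so it fails to converge.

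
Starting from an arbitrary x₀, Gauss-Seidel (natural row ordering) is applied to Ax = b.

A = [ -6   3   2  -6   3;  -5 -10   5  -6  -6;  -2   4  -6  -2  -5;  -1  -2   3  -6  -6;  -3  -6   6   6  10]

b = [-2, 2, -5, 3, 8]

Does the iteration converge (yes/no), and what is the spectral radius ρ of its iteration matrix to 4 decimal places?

no, ρ = 1.5030

Split A = D + L + U, D = diag(-6, -10, -6, -6, 10).
GS T = -(D+L)⁻¹U: row 0 first, T[0,2] = -(2)/(-6) = +0.3333; later rows by forward substitution.
  T[0,:] = [+0.0000, +0.5000, +0.3333, -1.0000, +0.5000]
  T[1,:] = [+0.0000, -0.2500, +0.3333, -0.1000, -0.8500]
  T[2,:] = [+0.0000, -0.3333, +0.1111, -0.0667, -1.5667]
  T[3,:] = [+0.0000, -0.1667, -0.1111, +0.1667, -1.5833]
  T[4,:] = [+0.0000, +0.3000, +0.3000, -0.4200, +1.5300]
moduli |λ_i(T)| = 1.5030, 0.3097, 0.3097, 0.1734, 0.0000.
spectral radius ρ = 1.5030; 1.5030 > 1, so it fails to converge.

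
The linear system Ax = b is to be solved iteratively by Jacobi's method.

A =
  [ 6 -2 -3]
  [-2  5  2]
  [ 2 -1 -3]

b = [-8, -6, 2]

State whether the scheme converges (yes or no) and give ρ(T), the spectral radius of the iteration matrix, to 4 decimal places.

Write A = D+L+U with D = diag(6, 5, -3).
Jacobi T = -D⁻¹(L+U): T[0,1] = -(-2)/(6) = +0.3333; T[0,0] = 0.
  T[0,:] = [+0.0000, +0.3333, +0.5000]
  T[1,:] = [+0.4000, +0.0000, -0.4000]
  T[2,:] = [+0.6667, -0.3333, +0.0000]
moduli |λ_i(T)| = 0.8812, 0.5733, 0.3079.
ρ = 0.8812; 0.8812 < 1 ⇒ converges.

yes, ρ = 0.8812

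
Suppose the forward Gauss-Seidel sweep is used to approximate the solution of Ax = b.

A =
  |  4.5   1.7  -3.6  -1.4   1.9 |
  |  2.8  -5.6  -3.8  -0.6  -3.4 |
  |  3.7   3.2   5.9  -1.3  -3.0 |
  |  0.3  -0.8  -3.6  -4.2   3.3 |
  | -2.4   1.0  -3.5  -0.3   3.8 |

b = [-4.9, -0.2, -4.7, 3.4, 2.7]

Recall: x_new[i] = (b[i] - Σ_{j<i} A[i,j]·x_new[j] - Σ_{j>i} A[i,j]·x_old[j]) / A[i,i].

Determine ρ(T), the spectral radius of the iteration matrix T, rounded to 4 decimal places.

Write A = D+L+U with D = diag(4.5, -5.6, 5.9, -4.2, 3.8).
T_GS = -(D+L)⁻¹U: row 0 first, T[0,3] = -(-1.4)/(4.5) = +0.3111; later rows by forward substitution.
  T[0,:] = [+0.0000, -0.3778, +0.8000, +0.3111, -0.4222]
  T[1,:] = [+0.0000, -0.1889, -0.2786, +0.0484, -0.8183]
  T[2,:] = [+0.0000, +0.3394, -0.3506, -0.0010, +1.2171]
  T[3,:] = [+0.0000, -0.2819, +0.4107, +0.0139, -0.1318]
  T[4,:] = [+0.0000, +0.1014, +0.2881, +0.1839, +1.0592]
moduli |λ_i(T)| = 1.2178, 0.3026, 0.3026, 0.2513, 0.0000.
spectral radius ρ = 1.2178; 1.2178 > 1 ⇒ diverges.

1.2178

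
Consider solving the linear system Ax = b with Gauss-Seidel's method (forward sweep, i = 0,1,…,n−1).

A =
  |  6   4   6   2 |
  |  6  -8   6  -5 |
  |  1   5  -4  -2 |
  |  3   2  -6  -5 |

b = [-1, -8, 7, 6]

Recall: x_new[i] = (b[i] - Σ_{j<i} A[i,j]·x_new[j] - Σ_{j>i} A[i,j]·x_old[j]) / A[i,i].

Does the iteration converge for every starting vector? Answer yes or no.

A = D + L + U where D = diag(6, -8, -4, -5).
GS T = -(D+L)⁻¹U: row 0 first, T[0,2] = -(6)/(6) = -1.0000; later rows by forward substitution.
  T[0,:] = [+0.0000  -0.6667  -1.0000  -0.3333]
  T[1,:] = [+0.0000  -0.5000  +0.0000  -0.8750]
  T[2,:] = [+0.0000  -0.7917  -0.2500  -1.6771]
  T[3,:] = [+0.0000  +0.3500  -0.3000  +1.4625]
moduli |λ_i(T)| = 1.5366, 0.6807, 0.1434, 0.0000.
ρ = 1.5366; 1.5366 > 1: divergent.

no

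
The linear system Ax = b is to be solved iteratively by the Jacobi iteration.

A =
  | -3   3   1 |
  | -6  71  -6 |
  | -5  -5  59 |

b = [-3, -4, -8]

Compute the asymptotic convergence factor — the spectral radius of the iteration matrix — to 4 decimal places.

0.3808

A = D + L + U where D = diag(-3, 71, 59).
Jacobi T = -D⁻¹(L+U): T[1,0] = -(-6)/(71) = +0.0845; T[1,1] = 0.
  T[0,:] = [+0.0000, +1.0000, +0.3333]
  T[1,:] = [+0.0845, +0.0000, +0.0845]
  T[2,:] = [+0.0847, +0.0847, +0.0000]
eigenvalue magnitudes: 0.3808, 0.2961, 0.0847.
ρ(T) = max|λ| = 0.3808; 0.3808 < 1, so it converges for any x₀.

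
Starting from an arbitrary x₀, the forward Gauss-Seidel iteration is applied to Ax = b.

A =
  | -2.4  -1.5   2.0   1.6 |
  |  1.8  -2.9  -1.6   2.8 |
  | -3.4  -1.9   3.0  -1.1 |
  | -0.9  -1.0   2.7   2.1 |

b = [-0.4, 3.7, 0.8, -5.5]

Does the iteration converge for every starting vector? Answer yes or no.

Diagonal D = diag(-2.4, -2.9, 3, 2.1); L, U strict lower/upper.
Gauss-Seidel: T = -(D+L)⁻¹U, row 0 first, T[0,2] = -(2)/(-2.4) = +0.8333; later rows by forward substitution.
  T[0,:] = [+0.0000  -0.6250  +0.8333  +0.6667]
  T[1,:] = [+0.0000  -0.3879  -0.0345  +1.3793]
  T[2,:] = [+0.0000  -0.9540  +0.9226  +1.9958]
  T[3,:] = [+0.0000  +0.7740  -0.8455  -1.6235]
|λ(T)| sorted: 1.4926, 0.4795, 0.0757, 0.0000.
ρ(T) = max|λ| = 1.4926; 1.4926 > 1 ⇒ diverges.

no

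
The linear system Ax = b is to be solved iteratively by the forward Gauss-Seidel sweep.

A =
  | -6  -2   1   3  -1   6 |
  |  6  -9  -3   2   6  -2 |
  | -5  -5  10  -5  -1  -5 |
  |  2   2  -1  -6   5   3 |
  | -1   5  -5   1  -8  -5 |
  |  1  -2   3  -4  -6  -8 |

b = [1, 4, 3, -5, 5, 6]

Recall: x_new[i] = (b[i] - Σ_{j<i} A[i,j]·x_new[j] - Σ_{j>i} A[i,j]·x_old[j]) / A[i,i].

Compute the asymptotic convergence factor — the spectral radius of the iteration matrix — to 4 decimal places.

Diagonal D = diag(-6, -9, 10, -6, -8, -8); L, U strict lower/upper.
GS T = -(D+L)⁻¹U: row 0 first, T[0,4] = -(-1)/(-6) = -0.1667; later rows by forward substitution.
  T[0,:] = [+0.0000 -0.3333 +0.1667 +0.5000 -0.1667 +1.0000]
  T[1,:] = [+0.0000 -0.2222 -0.2222 +0.5556 +0.5556 +0.4444]
  T[2,:] = [+0.0000 -0.2778 -0.0278 +1.0278 +0.2944 +1.2222]
  T[3,:] = [+0.0000 -0.1389 -0.0139 +0.1806 +0.9139 +0.7778]
  T[4,:] = [+0.0000 +0.0590 -0.1441 -0.3351 +0.2983 -1.1389]
  T[5,:] = [+0.0000 -0.0651 +0.1810 +0.4701 -0.7299 +0.9375]
|eigenvalues of T|: 1.6832, 0.3530, 0.3530, 0.2499, 0.0690, 0.0000.
ρ = 1.6832; 1.6832 > 1 ⇒ diverges.

1.6832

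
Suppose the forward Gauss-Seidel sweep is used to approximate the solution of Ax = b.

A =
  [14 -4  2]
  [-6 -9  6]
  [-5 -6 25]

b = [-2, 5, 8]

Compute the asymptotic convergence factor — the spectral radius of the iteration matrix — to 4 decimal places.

0.2141

Diagonal D = diag(14, -9, 25); L, U strict lower/upper.
Gauss-Seidel: T = -(D+L)⁻¹U, row 0 first, T[0,1] = -(-4)/(14) = +0.2857; later rows by forward substitution.
  T[0,:] = [+0.0000 +0.2857 -0.1429]
  T[1,:] = [+0.0000 -0.1905 +0.7619]
  T[2,:] = [+0.0000 +0.0114 +0.1543]
|eigenvalues of T|: 0.2141, 0.1779, 0.0000.
ρ(T) = max|λ| = 0.2141; 0.2141 < 1, so it converges for any x₀.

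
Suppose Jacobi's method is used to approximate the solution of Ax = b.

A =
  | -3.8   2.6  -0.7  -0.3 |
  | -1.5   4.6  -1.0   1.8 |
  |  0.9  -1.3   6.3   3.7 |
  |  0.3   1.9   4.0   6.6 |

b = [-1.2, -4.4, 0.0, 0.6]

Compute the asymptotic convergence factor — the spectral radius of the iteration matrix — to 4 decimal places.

0.8225

A = D + L + U where D = diag(-3.8, 4.6, 6.3, 6.6).
T_J = -D⁻¹(L+U): T[0,3] = -(-0.3)/(-3.8) = -0.0789; T[0,0] = 0.
  T[0,:] = [+0.0000, +0.6842, -0.1842, -0.0789]
  T[1,:] = [+0.3261, +0.0000, +0.2174, -0.3913]
  T[2,:] = [-0.1429, +0.2063, +0.0000, -0.5873]
  T[3,:] = [-0.0455, -0.2879, -0.6061, +0.0000]
|roots of det(T-λI)|: 0.8225, 0.6139, 0.5827, 0.3741.
ρ = 0.8225; 0.8225 < 1, so it converges for any x₀.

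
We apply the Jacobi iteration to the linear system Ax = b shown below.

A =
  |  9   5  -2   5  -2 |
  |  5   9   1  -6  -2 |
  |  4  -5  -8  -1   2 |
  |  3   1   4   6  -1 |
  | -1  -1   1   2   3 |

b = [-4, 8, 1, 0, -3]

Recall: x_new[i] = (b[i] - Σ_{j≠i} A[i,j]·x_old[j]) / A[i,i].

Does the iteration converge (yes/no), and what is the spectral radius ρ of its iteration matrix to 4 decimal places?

Split A = D + L + U, D = diag(9, 9, -8, 6, 3).
T_J = -D⁻¹(L+U): T[4,0] = -(-1)/(3) = +0.3333; T[4,4] = 0.
  T[0,:] = [+0.0000  -0.5556  +0.2222  -0.5556  +0.2222]
  T[1,:] = [-0.5556  +0.0000  -0.1111  +0.6667  +0.2222]
  T[2,:] = [+0.5000  -0.6250  +0.0000  -0.1250  +0.2500]
  T[3,:] = [-0.5000  -0.1667  -0.6667  +0.0000  +0.1667]
  T[4,:] = [+0.3333  +0.3333  -0.3333  -0.6667  +0.0000]
|λ(T)| sorted: 1.2298, 0.7902, 0.7902, 0.6079, 0.2178.
ρ = 1.2298; 1.2298 > 1 ⇒ diverges.

no, ρ = 1.2298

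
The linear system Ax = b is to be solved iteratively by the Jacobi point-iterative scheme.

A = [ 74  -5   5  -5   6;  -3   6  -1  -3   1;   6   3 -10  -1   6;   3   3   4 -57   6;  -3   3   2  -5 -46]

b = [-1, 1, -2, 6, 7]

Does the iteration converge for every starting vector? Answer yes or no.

yes

Let D = diag(74, 6, -10, -57, -46); L, U the strict triangles.
Jacobi T = -D⁻¹(L+U): T[3,0] = -(3)/(-57) = +0.0526; T[3,3] = 0.
  T[0,:] = [+0.0000 +0.0676 -0.0676 +0.0676 -0.0811]
  T[1,:] = [+0.5000 +0.0000 +0.1667 +0.5000 -0.1667]
  T[2,:] = [+0.6000 +0.3000 +0.0000 -0.1000 +0.6000]
  T[3,:] = [+0.0526 +0.0526 +0.0702 +0.0000 +0.1053]
  T[4,:] = [-0.0652 +0.0652 +0.0435 -0.1087 +0.0000]
|eigenvalues of T|: 0.3618, 0.2512, 0.2512, 0.1451, 0.1451.
ρ(T) = max|λ| = 0.3618; 0.3618 < 1, so it converges for any x₀.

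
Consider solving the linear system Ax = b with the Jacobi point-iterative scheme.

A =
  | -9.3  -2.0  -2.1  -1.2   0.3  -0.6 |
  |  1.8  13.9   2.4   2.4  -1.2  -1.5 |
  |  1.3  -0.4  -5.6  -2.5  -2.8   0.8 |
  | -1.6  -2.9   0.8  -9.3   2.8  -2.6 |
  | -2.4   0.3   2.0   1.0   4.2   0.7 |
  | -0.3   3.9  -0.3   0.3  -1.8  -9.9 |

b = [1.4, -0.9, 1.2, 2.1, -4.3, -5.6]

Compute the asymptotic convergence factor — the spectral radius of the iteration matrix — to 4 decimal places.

0.5634

Diagonal D = diag(-9.3, 13.9, -5.6, -9.3, 4.2, -9.9); L, U strict lower/upper.
Jacobi T = -D⁻¹(L+U): T[5,0] = -(-0.3)/(-9.9) = -0.0303; T[5,5] = 0.
  T[0,:] = [+0.0000 -0.2151 -0.2258 -0.1290 +0.0323 -0.0645]
  T[1,:] = [-0.1295 +0.0000 -0.1727 -0.1727 +0.0863 +0.1079]
  T[2,:] = [+0.2321 -0.0714 +0.0000 -0.4464 -0.5000 +0.1429]
  T[3,:] = [-0.1720 -0.3118 +0.0860 +0.0000 +0.3011 -0.2796]
  T[4,:] = [+0.5714 -0.0714 -0.4762 -0.2381 +0.0000 -0.1667]
  T[5,:] = [-0.0303 +0.3939 -0.0303 +0.0303 -0.1818 +0.0000]
|roots of det(T-λI)|: 0.5634, 0.4145, 0.3732, 0.3410, 0.3410, 0.2625.
ρ(T) = max|λ| = 0.5634; 0.5634 < 1 ⇒ converges.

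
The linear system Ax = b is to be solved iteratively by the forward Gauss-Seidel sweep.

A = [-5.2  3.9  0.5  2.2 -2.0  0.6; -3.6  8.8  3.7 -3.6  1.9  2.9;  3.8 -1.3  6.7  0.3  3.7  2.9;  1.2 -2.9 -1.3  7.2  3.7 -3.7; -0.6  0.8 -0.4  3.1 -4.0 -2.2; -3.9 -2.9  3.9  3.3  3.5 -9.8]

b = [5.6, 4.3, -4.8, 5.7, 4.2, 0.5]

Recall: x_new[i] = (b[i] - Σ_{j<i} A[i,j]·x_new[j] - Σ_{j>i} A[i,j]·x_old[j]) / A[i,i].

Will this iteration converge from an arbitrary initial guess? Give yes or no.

no

Split A = D + L + U, D = diag(-5.2, 8.8, 6.7, 7.2, -4, -9.8).
Gauss-Seidel: T = -(D+L)⁻¹U, row 0 first, T[0,5] = -(0.6)/(-5.2) = +0.1154; later rows by forward substitution.
  T[0,:] = [+0.0000 +0.7500 +0.0962 +0.4231 -0.3846 +0.1154]
  T[1,:] = [+0.0000 +0.3068 -0.3811 +0.5822 -0.3733 -0.2823]
  T[2,:] = [+0.0000 -0.3658 -0.1285 -0.1718 -0.4065 -0.5531]
  T[3,:] = [+0.0000 -0.0675 -0.1927 +0.1330 -0.6735 +0.2811]
  T[4,:] = [+0.0000 -0.0668 -0.2272 +0.1732 -0.4983 -0.3506]
  T[5,:] = [+0.0000 -0.5814 -0.1226 -0.3024 -0.3030 -0.2130]
eigenvalue magnitudes: 1.1241, 0.6135, 0.6135, 0.0613, 0.0613, 0.0000.
ρ = 1.1241; 1.1241 > 1, so it fails to converge.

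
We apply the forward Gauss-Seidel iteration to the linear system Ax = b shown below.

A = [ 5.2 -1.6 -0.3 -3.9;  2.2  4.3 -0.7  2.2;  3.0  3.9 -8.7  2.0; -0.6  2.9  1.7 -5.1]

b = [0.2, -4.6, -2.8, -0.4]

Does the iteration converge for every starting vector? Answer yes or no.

yes

Write A = D+L+U with D = diag(5.2, 4.3, -8.7, -5.1).
GS T = -(D+L)⁻¹U: row 0 first, T[0,2] = -(-0.3)/(5.2) = +0.0577; later rows by forward substitution.
  T[0,:] = [+0.0000, +0.3077, +0.0577, +0.7500]
  T[1,:] = [+0.0000, -0.1574, +0.1333, -0.8953]
  T[2,:] = [+0.0000, +0.0355, +0.0796, +0.0871]
  T[3,:] = [+0.0000, -0.1139, +0.0955, -0.5683]
|eigenvalues of T|: 0.7584, 0.0931, 0.0192, 0.0000.
ρ(T) = max|λ| = 0.7584; 0.7584 < 1, so it converges for any x₀.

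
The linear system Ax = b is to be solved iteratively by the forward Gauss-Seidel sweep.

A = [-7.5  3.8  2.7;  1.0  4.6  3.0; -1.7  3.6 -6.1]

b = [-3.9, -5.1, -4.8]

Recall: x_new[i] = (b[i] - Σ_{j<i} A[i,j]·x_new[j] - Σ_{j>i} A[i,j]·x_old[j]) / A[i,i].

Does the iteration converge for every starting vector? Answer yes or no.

Let D = diag(-7.5, 4.6, -6.1); L, U the strict triangles.
GS T = -(D+L)⁻¹U: row 0 first, T[0,1] = -(3.8)/(-7.5) = +0.5067; later rows by forward substitution.
  T[0,:] = [+0.0000, +0.5067, +0.3600]
  T[1,:] = [+0.0000, -0.1101, -0.7304]
  T[2,:] = [+0.0000, -0.2062, -0.5314]
|eigenvalues of T|: 0.7623, 0.1208, 0.0000.
spectral radius ρ = 0.7623; 0.7623 < 1: convergent.

yes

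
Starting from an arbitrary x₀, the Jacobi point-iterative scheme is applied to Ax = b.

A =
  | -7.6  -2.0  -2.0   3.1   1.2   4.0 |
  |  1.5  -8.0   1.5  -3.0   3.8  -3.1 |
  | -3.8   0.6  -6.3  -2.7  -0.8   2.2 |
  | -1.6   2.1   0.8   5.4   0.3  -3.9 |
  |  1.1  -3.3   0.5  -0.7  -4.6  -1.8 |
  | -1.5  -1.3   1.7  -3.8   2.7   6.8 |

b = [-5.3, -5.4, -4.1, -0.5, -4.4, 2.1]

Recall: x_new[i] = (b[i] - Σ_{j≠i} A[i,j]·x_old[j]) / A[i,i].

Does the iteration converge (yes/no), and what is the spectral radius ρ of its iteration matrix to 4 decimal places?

no, ρ = 1.1331

A = D + L + U where D = diag(-7.6, -8, -6.3, 5.4, -4.6, 6.8).
T_J = -D⁻¹(L+U): T[0,3] = -(3.1)/(-7.6) = +0.4079; T[0,0] = 0.
  T[0,:] = [+0.0000, -0.2632, -0.2632, +0.4079, +0.1579, +0.5263]
  T[1,:] = [+0.1875, +0.0000, +0.1875, -0.3750, +0.4750, -0.3875]
  T[2,:] = [-0.6032, +0.0952, +0.0000, -0.4286, -0.1270, +0.3492]
  T[3,:] = [+0.2963, -0.3889, -0.1481, +0.0000, -0.0556, +0.7222]
  T[4,:] = [+0.2391, -0.7174, +0.1087, -0.1522, +0.0000, -0.3913]
  T[5,:] = [+0.2206, +0.1912, -0.2500, +0.5588, -0.3971, +0.0000]
eigenvalue magnitudes: 1.1331, 0.6964, 0.5984, 0.5984, 0.4587, 0.1653.
spectral radius ρ = 1.1331; 1.1331 > 1 ⇒ diverges.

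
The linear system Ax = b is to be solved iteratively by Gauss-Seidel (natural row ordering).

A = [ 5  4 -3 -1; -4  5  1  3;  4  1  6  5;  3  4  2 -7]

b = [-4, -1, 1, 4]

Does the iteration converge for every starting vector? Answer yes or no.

Write A = D+L+U with D = diag(5, 5, 6, -7).
T_GS = -(D+L)⁻¹U: row 0 first, T[0,2] = -(-3)/(5) = +0.6000; later rows by forward substitution.
  T[0,:] = [+0.0000  -0.8000  +0.6000  +0.2000]
  T[1,:] = [+0.0000  -0.6400  +0.2800  -0.4400]
  T[2,:] = [+0.0000  +0.6400  -0.4467  -0.8933]
  T[3,:] = [+0.0000  -0.5257  +0.2895  -0.4210]
moduli |λ_i(T)| = 0.9466, 0.4159, 0.1452, 0.0000.
ρ(T) = max|λ| = 0.9466; 0.9466 < 1 ⇒ converges.

yes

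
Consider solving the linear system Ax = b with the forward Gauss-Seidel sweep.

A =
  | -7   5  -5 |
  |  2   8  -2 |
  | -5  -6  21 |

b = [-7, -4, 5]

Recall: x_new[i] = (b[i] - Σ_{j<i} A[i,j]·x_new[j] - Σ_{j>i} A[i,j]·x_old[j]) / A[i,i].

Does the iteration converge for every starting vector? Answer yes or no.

Let D = diag(-7, 8, 21); L, U the strict triangles.
T_GS = -(D+L)⁻¹U: row 0 first, T[0,1] = -(5)/(-7) = +0.7143; later rows by forward substitution.
  T[0,:] = [+0.0000 +0.7143 -0.7143]
  T[1,:] = [+0.0000 -0.1786 +0.4286]
  T[2,:] = [+0.0000 +0.1190 -0.0476]
moduli |λ_i(T)| = 0.3483, 0.1221, 0.0000.
spectral radius ρ = 0.3483; 0.3483 < 1 ⇒ converges.

yes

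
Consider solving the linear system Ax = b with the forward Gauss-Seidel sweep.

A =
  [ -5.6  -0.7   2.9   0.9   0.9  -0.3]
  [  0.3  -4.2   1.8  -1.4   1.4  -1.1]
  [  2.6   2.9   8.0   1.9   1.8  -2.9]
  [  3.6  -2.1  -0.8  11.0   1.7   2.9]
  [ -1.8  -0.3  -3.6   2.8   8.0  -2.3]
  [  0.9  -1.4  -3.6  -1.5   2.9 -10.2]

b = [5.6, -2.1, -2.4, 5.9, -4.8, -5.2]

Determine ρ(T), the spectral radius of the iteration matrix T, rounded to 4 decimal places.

0.6429

A = D + L + U where D = diag(-5.6, -4.2, 8, 11, 8, -10.2).
T_GS = -(D+L)⁻¹U: row 0 first, T[0,2] = -(2.9)/(-5.6) = +0.5179; later rows by forward substitution.
  T[0,:] = [+0.0000  -0.1250  +0.5179  +0.1607  +0.1607  -0.0536]
  T[1,:] = [+0.0000  -0.0089  +0.4656  -0.3219  +0.3448  -0.2657]
  T[2,:] = [+0.0000  +0.0439  -0.3371  -0.1731  -0.4022  +0.4762]
  T[3,:] = [+0.0000  +0.0424  -0.1051  -0.1266  -0.1706  -0.2622]
  T[4,:] = [+0.0000  -0.0236  +0.0191  -0.0095  -0.0722  +0.5716]
  T[5,:] = [+0.0000  -0.0382  +0.1216  +0.1354  +0.1134  +0.0647]
moduli |λ_i(T)| = 0.6429, 0.2433, 0.2433, 0.0508, 0.0258, 0.0000.
ρ = 0.6429; 0.6429 < 1 ⇒ converges.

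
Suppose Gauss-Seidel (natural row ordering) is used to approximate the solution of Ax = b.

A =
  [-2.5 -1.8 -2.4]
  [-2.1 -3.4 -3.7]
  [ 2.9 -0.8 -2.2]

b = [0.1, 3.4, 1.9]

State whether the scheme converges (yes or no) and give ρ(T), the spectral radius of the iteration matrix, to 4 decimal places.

no, ρ = 1.3859

Let D = diag(-2.5, -3.4, -2.2); L, U the strict triangles.
T_GS = -(D+L)⁻¹U: row 0 first, T[0,2] = -(-2.4)/(-2.5) = -0.9600; later rows by forward substitution.
  T[0,:] = [+0.0000, -0.7200, -0.9600]
  T[1,:] = [+0.0000, +0.4447, -0.4953]
  T[2,:] = [+0.0000, -1.1108, -1.0853]
|eigenvalues of T|: 1.3859, 0.7452, 0.0000.
spectral radius ρ = 1.3859; 1.3859 > 1, so it fails to converge.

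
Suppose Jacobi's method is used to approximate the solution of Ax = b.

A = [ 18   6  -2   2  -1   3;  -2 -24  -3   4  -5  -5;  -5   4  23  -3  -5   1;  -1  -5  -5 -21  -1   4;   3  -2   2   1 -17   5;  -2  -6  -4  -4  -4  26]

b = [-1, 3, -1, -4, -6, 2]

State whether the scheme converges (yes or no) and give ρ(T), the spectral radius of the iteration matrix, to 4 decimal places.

yes, ρ = 0.5042

Let D = diag(18, -24, 23, -21, -17, 26); L, U the strict triangles.
Jacobi: T = -D⁻¹(L+U), T[3,4] = -(-1)/(-21) = -0.0476; T[3,3] = 0.
  T[0,:] = [+0.0000  -0.3333  +0.1111  -0.1111  +0.0556  -0.1667]
  T[1,:] = [-0.0833  +0.0000  -0.1250  +0.1667  -0.2083  -0.2083]
  T[2,:] = [+0.2174  -0.1739  +0.0000  +0.1304  +0.2174  -0.0435]
  T[3,:] = [-0.0476  -0.2381  -0.2381  +0.0000  -0.0476  +0.1905]
  T[4,:] = [+0.1765  -0.1176  +0.1176  +0.0588  +0.0000  +0.2941]
  T[5,:] = [+0.0769  +0.2308  +0.1538  +0.1538  +0.1538  +0.0000]
|eigenvalues of T|: 0.5042, 0.3938, 0.3938, 0.1938, 0.1938, 0.1857.
spectral radius ρ = 0.5042; 0.5042 < 1 ⇒ converges.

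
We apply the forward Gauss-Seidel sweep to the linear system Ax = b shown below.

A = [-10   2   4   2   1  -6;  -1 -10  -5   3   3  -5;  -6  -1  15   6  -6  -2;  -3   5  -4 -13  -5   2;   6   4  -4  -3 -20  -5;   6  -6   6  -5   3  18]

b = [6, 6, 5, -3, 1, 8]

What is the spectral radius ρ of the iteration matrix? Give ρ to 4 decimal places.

Split A = D + L + U, D = diag(-10, -10, 15, -13, -20, 18).
Gauss-Seidel: T = -(D+L)⁻¹U, row 0 first, T[0,4] = -(1)/(-10) = +0.1000; later rows by forward substitution.
  T[0,:] = [+0.0000, +0.2000, +0.4000, +0.2000, +0.1000, -0.6000]
  T[1,:] = [+0.0000, -0.0200, -0.5400, +0.2800, +0.2900, -0.4400]
  T[2,:] = [+0.0000, +0.0787, +0.1240, -0.3013, +0.4593, -0.1360]
  T[3,:] = [+0.0000, -0.0781, -0.3382, +0.1543, -0.4375, +0.1649]
  T[4,:] = [+0.0000, +0.0520, +0.0379, +0.1531, +0.0618, -0.5155]
  T[5,:] = [+0.0000, -0.1299, -0.4549, +0.1444, -0.2216, +0.2304]
|λ(T)| sorted: 0.8530, 0.3214, 0.3214, 0.1475, 0.0987, 0.0000.
ρ = 0.8530; 0.8530 < 1, so it converges for any x₀.

0.8530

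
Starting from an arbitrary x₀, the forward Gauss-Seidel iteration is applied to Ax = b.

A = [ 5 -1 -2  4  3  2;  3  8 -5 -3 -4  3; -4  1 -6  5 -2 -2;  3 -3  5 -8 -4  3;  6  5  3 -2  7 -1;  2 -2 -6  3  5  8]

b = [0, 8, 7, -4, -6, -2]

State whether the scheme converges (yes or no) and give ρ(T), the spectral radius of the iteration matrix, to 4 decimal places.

Let D = diag(5, 8, -6, -8, 7, 8); L, U the strict triangles.
T_GS = -(D+L)⁻¹U: row 0 first, T[0,5] = -(2)/(5) = -0.4000; later rows by forward substitution.
  T[0,:] = [+0.0000 +0.2000 +0.4000 -0.8000 -0.6000 -0.4000]
  T[1,:] = [+0.0000 -0.0750 +0.4750 +0.6750 +0.7250 -0.2250]
  T[2,:] = [+0.0000 -0.1458 -0.1875 +1.4792 +0.1875 -0.1042]
  T[3,:] = [+0.0000 +0.0120 -0.1453 +0.3714 -0.8797 +0.2443]
  T[4,:] = [+0.0000 -0.0519 -0.6433 -0.3243 -0.3353 +0.7609]
  T[5,:] = [+0.0000 -0.1502 +0.3347 +1.5415 +1.0113 -0.6015]
|roots of det(T-λI)|: 1.3915, 0.7418, 0.3648, 0.1547, 0.0319, 0.0000.
ρ = 1.3915; 1.3915 > 1, so it fails to converge.

no, ρ = 1.3915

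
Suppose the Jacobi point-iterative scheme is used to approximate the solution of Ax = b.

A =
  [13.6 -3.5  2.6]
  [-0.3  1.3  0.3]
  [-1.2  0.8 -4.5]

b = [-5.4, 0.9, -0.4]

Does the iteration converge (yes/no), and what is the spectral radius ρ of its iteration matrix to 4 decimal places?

yes, ρ = 0.3086

A = D + L + U where D = diag(13.6, 1.3, -4.5).
Jacobi T = -D⁻¹(L+U): T[2,0] = -(-1.2)/(-4.5) = -0.2667; T[2,2] = 0.
  T[0,:] = [+0.0000, +0.2574, -0.1912]
  T[1,:] = [+0.2308, +0.0000, -0.2308]
  T[2,:] = [-0.2667, +0.1778, +0.0000]
eigenvalue magnitudes: 0.3086, 0.1609, 0.1609.
spectral radius ρ = 0.3086; 0.3086 < 1 ⇒ converges.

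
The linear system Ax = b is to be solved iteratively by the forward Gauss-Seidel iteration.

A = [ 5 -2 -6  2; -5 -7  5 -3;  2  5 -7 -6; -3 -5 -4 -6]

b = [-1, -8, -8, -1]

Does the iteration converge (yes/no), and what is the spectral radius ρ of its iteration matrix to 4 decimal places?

no, ρ = 1.5562

Diagonal D = diag(5, -7, -7, -6); L, U strict lower/upper.
T_GS = -(D+L)⁻¹U: row 0 first, T[0,2] = -(-6)/(5) = +1.2000; later rows by forward substitution.
  T[0,:] = [+0.0000, +0.4000, +1.2000, -0.4000]
  T[1,:] = [+0.0000, -0.2857, -0.1429, -0.1429]
  T[2,:] = [+0.0000, -0.0898, +0.2408, -1.0735]
  T[3,:] = [+0.0000, +0.0980, -0.6415, +1.0347]
|λ(T)| sorted: 1.5562, 0.3221, 0.2443, 0.0000.
spectral radius ρ = 1.5562; 1.5562 > 1 ⇒ diverges.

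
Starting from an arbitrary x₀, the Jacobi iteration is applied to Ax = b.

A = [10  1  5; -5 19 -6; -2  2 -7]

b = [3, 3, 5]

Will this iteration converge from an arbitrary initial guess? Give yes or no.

yes

A = D + L + U where D = diag(10, 19, -7).
T_J = -D⁻¹(L+U): T[2,0] = -(-2)/(-7) = -0.2857; T[2,2] = 0.
  T[0,:] = [+0.0000 -0.1000 -0.5000]
  T[1,:] = [+0.2632 +0.0000 +0.3158]
  T[2,:] = [-0.2857 +0.2857 +0.0000]
moduli |λ_i(T)| = 0.5124, 0.3555, 0.1568.
spectral radius ρ = 0.5124; 0.5124 < 1 ⇒ converges.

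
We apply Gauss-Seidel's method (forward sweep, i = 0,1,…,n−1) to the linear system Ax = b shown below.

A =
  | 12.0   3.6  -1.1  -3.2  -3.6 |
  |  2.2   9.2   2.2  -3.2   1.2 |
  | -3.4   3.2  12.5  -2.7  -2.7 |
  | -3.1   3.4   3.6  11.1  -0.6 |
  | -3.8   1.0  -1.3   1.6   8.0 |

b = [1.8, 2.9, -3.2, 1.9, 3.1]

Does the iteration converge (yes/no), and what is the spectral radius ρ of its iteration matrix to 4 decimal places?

Diagonal D = diag(12, 9.2, 12.5, 11.1, 8); L, U strict lower/upper.
GS T = -(D+L)⁻¹U: row 0 first, T[0,4] = -(-3.6)/(12) = +0.3000; later rows by forward substitution.
  T[0,:] = [+0.0000 -0.3000 +0.0917 +0.2667 +0.3000]
  T[1,:] = [+0.0000 +0.0717 -0.2611 +0.2841 -0.2022]
  T[2,:] = [+0.0000 -0.1000 +0.0918 +0.2158 +0.3494]
  T[3,:] = [+0.0000 -0.0733 +0.0758 -0.0825 +0.0865]
  T[4,:] = [+0.0000 -0.1530 +0.0759 +0.1427 +0.2073]
eigenvalue magnitudes: 0.5103, 0.1614, 0.1614, 0.0299, 0.0000.
ρ(T) = max|λ| = 0.5103; 0.5103 < 1: convergent.

yes, ρ = 0.5103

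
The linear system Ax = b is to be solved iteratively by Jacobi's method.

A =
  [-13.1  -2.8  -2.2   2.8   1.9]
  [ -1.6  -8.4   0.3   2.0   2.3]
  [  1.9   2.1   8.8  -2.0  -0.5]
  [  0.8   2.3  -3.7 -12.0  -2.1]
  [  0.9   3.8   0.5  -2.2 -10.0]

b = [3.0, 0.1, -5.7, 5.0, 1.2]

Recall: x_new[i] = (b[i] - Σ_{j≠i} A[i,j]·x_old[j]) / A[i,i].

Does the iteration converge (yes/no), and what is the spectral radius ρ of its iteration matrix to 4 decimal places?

Let D = diag(-13.1, -8.4, 8.8, -12, -10); L, U the strict triangles.
Jacobi T = -D⁻¹(L+U): T[2,0] = -(1.9)/(8.8) = -0.2159; T[2,2] = 0.
  T[0,:] = [+0.0000, -0.2137, -0.1679, +0.2137, +0.1450]
  T[1,:] = [-0.1905, +0.0000, +0.0357, +0.2381, +0.2738]
  T[2,:] = [-0.2159, -0.2386, +0.0000, +0.2273, +0.0568]
  T[3,:] = [+0.0667, +0.1917, -0.3083, +0.0000, -0.1750]
  T[4,:] = [+0.0900, +0.3800, +0.0500, -0.2200, +0.0000]
|eigenvalues of T|: 0.5315, 0.2955, 0.2100, 0.1108, 0.0848.
ρ(T) = max|λ| = 0.5315; 0.5315 < 1, so it converges for any x₀.

yes, ρ = 0.5315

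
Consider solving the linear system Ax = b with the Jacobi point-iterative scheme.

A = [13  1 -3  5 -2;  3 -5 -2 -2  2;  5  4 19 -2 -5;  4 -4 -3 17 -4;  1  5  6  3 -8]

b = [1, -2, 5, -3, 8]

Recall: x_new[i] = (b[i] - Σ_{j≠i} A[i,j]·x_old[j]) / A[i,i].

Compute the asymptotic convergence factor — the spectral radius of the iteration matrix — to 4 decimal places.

0.8257

Diagonal D = diag(13, -5, 19, 17, -8); L, U strict lower/upper.
Jacobi: T = -D⁻¹(L+U), T[4,2] = -(6)/(-8) = +0.7500; T[4,4] = 0.
  T[0,:] = [+0.0000, -0.0769, +0.2308, -0.3846, +0.1538]
  T[1,:] = [+0.6000, +0.0000, -0.4000, -0.4000, +0.4000]
  T[2,:] = [-0.2632, -0.2105, +0.0000, +0.1053, +0.2632]
  T[3,:] = [-0.2353, +0.2353, +0.1765, +0.0000, +0.2353]
  T[4,:] = [+0.1250, +0.6250, +0.7500, +0.3750, +0.0000]
|eigenvalues of T|: 0.8257, 0.6076, 0.4701, 0.4701, 0.3713.
spectral radius ρ = 0.8257; 0.8257 < 1, so it converges for any x₀.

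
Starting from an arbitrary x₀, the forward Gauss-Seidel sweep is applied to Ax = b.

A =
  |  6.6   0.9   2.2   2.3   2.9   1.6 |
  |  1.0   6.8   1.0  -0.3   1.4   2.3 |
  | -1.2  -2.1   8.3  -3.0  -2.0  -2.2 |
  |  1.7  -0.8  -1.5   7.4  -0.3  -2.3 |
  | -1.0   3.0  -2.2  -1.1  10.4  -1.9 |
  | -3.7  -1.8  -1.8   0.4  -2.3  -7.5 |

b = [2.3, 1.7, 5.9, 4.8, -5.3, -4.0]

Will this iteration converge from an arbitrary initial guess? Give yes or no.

yes

Diagonal D = diag(6.6, 6.8, 8.3, 7.4, 10.4, -7.5); L, U strict lower/upper.
GS T = -(D+L)⁻¹U: row 0 first, T[0,5] = -(1.6)/(6.6) = -0.2424; later rows by forward substitution.
  T[0,:] = [+0.0000  -0.1364  -0.3333  -0.3485  -0.4394  -0.2424]
  T[1,:] = [+0.0000  +0.0201  -0.0980  +0.0954  -0.1413  -0.3026]
  T[2,:] = [+0.0000  -0.0146  -0.0730  +0.3352  +0.1417  +0.1535]
  T[3,:] = [+0.0000  +0.0305  +0.0512  +0.1583  +0.1549  +0.3649]
  T[4,:] = [+0.0000  -0.0188  -0.0138  +0.0266  +0.0449  +0.3177]
  T[5,:] = [+0.0000  +0.0734  +0.2125  +0.0689  +0.2112  +0.0774]
moduli |λ_i(T)| = 0.5294, 0.2447, 0.2447, 0.0718, 0.0116, 0.0000.
ρ(T) = max|λ| = 0.5294; 0.5294 < 1: convergent.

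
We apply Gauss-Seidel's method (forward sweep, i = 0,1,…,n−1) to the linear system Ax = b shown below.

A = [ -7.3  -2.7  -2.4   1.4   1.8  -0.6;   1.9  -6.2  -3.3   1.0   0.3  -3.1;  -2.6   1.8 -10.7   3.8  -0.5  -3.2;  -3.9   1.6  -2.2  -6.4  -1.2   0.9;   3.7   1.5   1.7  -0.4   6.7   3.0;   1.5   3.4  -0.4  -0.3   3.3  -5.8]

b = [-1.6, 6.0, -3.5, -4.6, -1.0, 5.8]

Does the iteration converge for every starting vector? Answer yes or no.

yes

Write A = D+L+U with D = diag(-7.3, -6.2, -10.7, -6.4, 6.7, -5.8).
GS T = -(D+L)⁻¹U: row 0 first, T[0,1] = -(-2.7)/(-7.3) = -0.3699; later rows by forward substitution.
  T[0,:] = [+0.0000 -0.3699 -0.3288 +0.1918 +0.2466 -0.0822]
  T[1,:] = [+0.0000 -0.1133 -0.6330 +0.2201 +0.1240 -0.5252]
  T[2,:] = [+0.0000 +0.0708 -0.0266 +0.3456 -0.0858 -0.3674]
  T[3,:] = [+0.0000 +0.1727 +0.0512 -0.1806 -0.2773 +0.1857]
  T[4,:] = [+0.0000 +0.2220 +0.3331 -0.2536 -0.1587 -0.1805]
  T[5,:] = [+0.0000 -0.0496 -0.2674 +0.0198 +0.0664 -0.4161]
eigenvalue magnitudes: 0.8351, 0.3430, 0.3430, 0.3419, 0.0452, 0.0000.
spectral radius ρ = 0.8351; 0.8351 < 1, so it converges for any x₀.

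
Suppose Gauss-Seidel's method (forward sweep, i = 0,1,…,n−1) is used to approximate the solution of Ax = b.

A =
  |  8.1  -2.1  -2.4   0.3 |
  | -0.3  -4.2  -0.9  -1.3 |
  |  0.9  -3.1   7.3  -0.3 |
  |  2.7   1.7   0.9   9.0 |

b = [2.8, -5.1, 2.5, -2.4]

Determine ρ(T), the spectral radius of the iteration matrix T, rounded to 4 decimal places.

Let D = diag(8.1, -4.2, 7.3, 9); L, U the strict triangles.
Gauss-Seidel: T = -(D+L)⁻¹U, row 0 first, T[0,2] = -(-2.4)/(8.1) = +0.2963; later rows by forward substitution.
  T[0,:] = [+0.0000  +0.2593  +0.2963  -0.0370]
  T[1,:] = [+0.0000  -0.0185  -0.2354  -0.3069]
  T[2,:] = [+0.0000  -0.0398  -0.1365  -0.0847]
  T[3,:] = [+0.0000  -0.0703  -0.0308  +0.0775]
moduli |λ_i(T)| = 0.2430, 0.1811, 0.0156, 0.0000.
ρ(T) = max|λ| = 0.2430; 0.2430 < 1 ⇒ converges.

0.2430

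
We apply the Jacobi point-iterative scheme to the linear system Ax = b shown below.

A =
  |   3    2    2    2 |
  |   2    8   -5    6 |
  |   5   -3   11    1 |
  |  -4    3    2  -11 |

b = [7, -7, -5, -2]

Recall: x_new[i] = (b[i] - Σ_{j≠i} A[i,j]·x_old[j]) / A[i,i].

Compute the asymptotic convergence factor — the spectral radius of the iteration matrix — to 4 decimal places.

0.8480

Split A = D + L + U, D = diag(3, 8, 11, -11).
Jacobi: T = -D⁻¹(L+U), T[2,3] = -(1)/(11) = -0.0909; T[2,2] = 0.
  T[0,:] = [+0.0000, -0.6667, -0.6667, -0.6667]
  T[1,:] = [-0.2500, +0.0000, +0.6250, -0.7500]
  T[2,:] = [-0.4545, +0.2727, +0.0000, -0.0909]
  T[3,:] = [-0.3636, +0.2727, +0.1818, +0.0000]
|λ(T)| sorted: 0.8480, 0.7062, 0.2890, 0.1472.
ρ(T) = max|λ| = 0.8480; 0.8480 < 1, so it converges for any x₀.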